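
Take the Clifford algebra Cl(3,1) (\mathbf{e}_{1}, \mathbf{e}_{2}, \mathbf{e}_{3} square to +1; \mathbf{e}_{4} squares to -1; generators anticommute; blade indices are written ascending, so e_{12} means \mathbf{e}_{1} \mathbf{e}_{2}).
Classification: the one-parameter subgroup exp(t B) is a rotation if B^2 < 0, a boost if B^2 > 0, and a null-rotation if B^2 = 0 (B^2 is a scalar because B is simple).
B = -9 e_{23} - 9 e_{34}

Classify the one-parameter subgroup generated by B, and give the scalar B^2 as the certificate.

B^2 term by term: the squares give (-9)^2*(e_{23})^2 + (-9)^2*(e_{34})^2 = 81*(-1) + 81*(+1) = 0 (each basis 2-blade squares to minus the product of its generators' squares); cross terms between blades sharing an index anticommute and cancel. So B^2 = 0.
Answer: null-rotation, certificate B^2 = 0. One invariant decides it: the square 0 survives every conjugation, and its sign is exactly the classification.


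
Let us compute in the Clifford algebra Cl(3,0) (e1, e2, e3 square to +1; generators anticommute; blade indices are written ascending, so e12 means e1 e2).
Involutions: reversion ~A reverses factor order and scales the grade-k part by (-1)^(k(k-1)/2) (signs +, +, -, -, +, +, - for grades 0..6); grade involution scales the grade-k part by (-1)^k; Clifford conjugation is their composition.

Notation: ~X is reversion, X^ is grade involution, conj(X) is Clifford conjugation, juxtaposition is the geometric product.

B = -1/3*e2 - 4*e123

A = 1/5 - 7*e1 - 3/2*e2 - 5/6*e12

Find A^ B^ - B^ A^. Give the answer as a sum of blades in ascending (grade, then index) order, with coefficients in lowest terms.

first term: 1/2 - 5/18*e1 + 1/15*e2 + 10/3*e3 + 7/3*e12 - 6*e13 + 28*e23 + 4/5*e123
second term: 1/2 + 5/18*e1 + 1/15*e2 + 10/3*e3 - 7/3*e12 - 6*e13 + 28*e23 + 4/5*e123
Answer: -5/9*e1 + 14/3*e12


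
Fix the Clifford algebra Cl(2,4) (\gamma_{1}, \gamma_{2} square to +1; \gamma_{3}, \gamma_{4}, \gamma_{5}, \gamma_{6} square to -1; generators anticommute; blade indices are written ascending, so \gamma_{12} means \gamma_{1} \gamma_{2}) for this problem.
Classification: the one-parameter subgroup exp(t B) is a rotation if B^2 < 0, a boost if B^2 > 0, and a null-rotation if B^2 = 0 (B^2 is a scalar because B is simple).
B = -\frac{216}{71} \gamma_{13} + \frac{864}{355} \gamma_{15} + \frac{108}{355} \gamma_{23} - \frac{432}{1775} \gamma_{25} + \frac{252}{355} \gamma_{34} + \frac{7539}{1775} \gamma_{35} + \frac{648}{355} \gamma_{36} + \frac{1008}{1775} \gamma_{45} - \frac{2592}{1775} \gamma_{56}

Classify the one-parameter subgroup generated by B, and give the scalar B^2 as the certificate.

B^2 term by term: the squares give (-\frac{216}{71})^2*(\gamma_{13})^2 + (\frac{864}{355})^2*(\gamma_{15})^2 + (\frac{108}{355})^2*(\gamma_{23})^2 + (-\frac{432}{1775})^2*(\gamma_{25})^2 + (\frac{252}{355})^2*(\gamma_{34})^2 + (\frac{7539}{1775})^2*(\gamma_{35})^2 + (\frac{648}{355})^2*(\gamma_{36})^2 + (\frac{1008}{1775})^2*(\gamma_{45})^2 + (-\frac{2592}{1775})^2*(\gamma_{56})^2 = \frac{46656}{5041}*(+1) + \frac{746496}{126025}*(+1) + \frac{11664}{126025}*(+1) + \frac{186624}{3150625}*(+1) + \frac{63504}{126025}*(-1) + \frac{56836521}{3150625}*(-1) + \frac{419904}{126025}*(-1) + \frac{1016064}{3150625}*(-1) + \frac{6718464}{3150625}*(-1) = -9 (each basis 2-blade squares to minus the product of its generators' squares); cross terms between blades sharing an index anticommute and cancel; the commuting (index-disjoint) pairs give grade-4 terms 2*c*c'*(blade product), which cancel blade by blade — \gamma_{1235}: -\frac{186624}{126025} + \frac{186624}{126025} = 0; \gamma_{1345}: -\frac{435456}{126025} + \frac{435456}{126025} = 0; \gamma_{1356}: \frac{1119744}{126025} - \frac{1119744}{126025} = 0; \gamma_{2345}: \frac{217728}{630125} - \frac{217728}{630125} = 0; \gamma_{2356}: -\frac{559872}{630125} + \frac{559872}{630125} = 0; \gamma_{3456}: -\frac{1306368}{630125} + \frac{1306368}{630125} = 0 — confirming B is simple. So B^2 = -9.
Answer: rotation, certificate B^2 = -9. No conjugation can change B^2 = -9; the sign gives the class.


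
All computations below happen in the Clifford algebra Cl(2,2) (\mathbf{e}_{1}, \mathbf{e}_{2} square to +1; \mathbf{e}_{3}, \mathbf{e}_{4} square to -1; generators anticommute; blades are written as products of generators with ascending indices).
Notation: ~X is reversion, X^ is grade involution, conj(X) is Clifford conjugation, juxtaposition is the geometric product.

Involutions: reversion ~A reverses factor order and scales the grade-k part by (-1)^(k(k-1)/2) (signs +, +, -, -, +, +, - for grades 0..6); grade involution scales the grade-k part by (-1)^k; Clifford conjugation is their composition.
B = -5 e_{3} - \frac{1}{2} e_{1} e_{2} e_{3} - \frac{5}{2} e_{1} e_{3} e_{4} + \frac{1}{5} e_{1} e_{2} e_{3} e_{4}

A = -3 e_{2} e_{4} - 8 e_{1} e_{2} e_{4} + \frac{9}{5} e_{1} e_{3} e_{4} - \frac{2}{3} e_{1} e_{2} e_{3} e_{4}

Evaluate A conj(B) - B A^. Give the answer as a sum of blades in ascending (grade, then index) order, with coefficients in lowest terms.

first term: \frac{131}{30} + \frac{98}{75} e_{2} + \frac{8}{5} e_{3} - \frac{1}{3} e_{4} + \frac{3}{5} e_{1} e_{3} + 9 e_{1} e_{4} + 20 e_{2} e_{3} - \frac{9}{10} e_{2} e_{4} + 4 e_{3} e_{4} + \frac{15}{2} e_{1} e_{2} e_{3} - \frac{10}{3} e_{1} e_{2} e_{4} + \frac{3}{2} e_{1} e_{3} e_{4} + 15 e_{2} e_{3} e_{4} + 40 e_{1} e_{2} e_{3} e_{4}
second term: -\frac{139}{30} - \frac{152}{75} e_{2} + \frac{8}{5} e_{3} + \frac{1}{3} e_{4} + \frac{3}{5} e_{1} e_{3} + 9 e_{1} e_{4} + 20 e_{2} e_{3} - \frac{9}{10} e_{2} e_{4} + 4 e_{3} e_{4} - \frac{15}{2} e_{1} e_{2} e_{3} - \frac{10}{3} e_{1} e_{2} e_{4} - \frac{3}{2} e_{1} e_{3} e_{4} - 15 e_{2} e_{3} e_{4} - 40 e_{1} e_{2} e_{3} e_{4}
Answer: 9 + \frac{10}{3} e_{2} - \frac{2}{3} e_{4} + 15 e_{1} e_{2} e_{3} + 3 e_{1} e_{3} e_{4} + 30 e_{2} e_{3} e_{4} + 80 e_{1} e_{2} e_{3} e_{4}


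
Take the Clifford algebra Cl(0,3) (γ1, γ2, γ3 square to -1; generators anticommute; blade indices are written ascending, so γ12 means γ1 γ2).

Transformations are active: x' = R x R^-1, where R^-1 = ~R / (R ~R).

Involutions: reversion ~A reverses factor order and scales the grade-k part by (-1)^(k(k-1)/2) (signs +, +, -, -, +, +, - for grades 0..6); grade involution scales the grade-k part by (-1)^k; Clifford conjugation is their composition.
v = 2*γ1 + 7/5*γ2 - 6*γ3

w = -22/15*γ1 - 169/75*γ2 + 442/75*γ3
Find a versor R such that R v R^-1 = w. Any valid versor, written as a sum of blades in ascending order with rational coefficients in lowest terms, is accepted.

Sketch: the shared square -1049/25 makes R = v + w = 8/15*γ1 - 64/75*γ2 - 8/75*γ3 the natural versor; its sandwich fixes that direction, negates (v - w)/2, and sends v to w.
Answer: 8/15*γ1 - 64/75*γ2 - 8/75*γ3


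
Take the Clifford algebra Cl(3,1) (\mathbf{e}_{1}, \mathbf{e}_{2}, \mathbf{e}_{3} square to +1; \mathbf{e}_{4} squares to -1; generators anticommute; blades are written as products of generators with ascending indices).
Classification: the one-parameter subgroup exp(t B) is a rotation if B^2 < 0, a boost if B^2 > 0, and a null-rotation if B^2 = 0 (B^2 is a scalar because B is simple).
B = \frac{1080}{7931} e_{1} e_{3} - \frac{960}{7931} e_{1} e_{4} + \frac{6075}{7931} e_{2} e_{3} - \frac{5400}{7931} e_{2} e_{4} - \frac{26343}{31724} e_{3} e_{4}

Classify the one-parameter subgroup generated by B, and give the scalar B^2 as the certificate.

B^2 term by term: the squares give (\frac{1080}{7931})^2*(e_{1} e_{3})^2 + (-\frac{960}{7931})^2*(e_{1} e_{4})^2 + (\frac{6075}{7931})^2*(e_{2} e_{3})^2 + (-\frac{5400}{7931})^2*(e_{2} e_{4})^2 + (-\frac{26343}{31724})^2*(e_{3} e_{4})^2 = \frac{1166400}{62900761}*(-1) + \frac{921600}{62900761}*(+1) + \frac{36905625}{62900761}*(-1) + \frac{29160000}{62900761}*(+1) + \frac{693953649}{1006412176}*(+1) = \frac{9}{16} (each basis 2-blade squares to minus the product of its generators' squares); cross terms between blades sharing an index anticommute and cancel; the commuting (index-disjoint) pairs give grade-4 terms 2*c*c'*(blade product), which cancel blade by blade — e_{1} e_{2} e_{3} e_{4}: \frac{11664000}{62900761} - \frac{11664000}{62900761} = 0 — confirming B is simple. So B^2 = \frac{9}{16}.
Answer: boost, certificate B^2 = \frac{9}{16}. The class reads off the invariant scalar \frac{9}{16} directly.


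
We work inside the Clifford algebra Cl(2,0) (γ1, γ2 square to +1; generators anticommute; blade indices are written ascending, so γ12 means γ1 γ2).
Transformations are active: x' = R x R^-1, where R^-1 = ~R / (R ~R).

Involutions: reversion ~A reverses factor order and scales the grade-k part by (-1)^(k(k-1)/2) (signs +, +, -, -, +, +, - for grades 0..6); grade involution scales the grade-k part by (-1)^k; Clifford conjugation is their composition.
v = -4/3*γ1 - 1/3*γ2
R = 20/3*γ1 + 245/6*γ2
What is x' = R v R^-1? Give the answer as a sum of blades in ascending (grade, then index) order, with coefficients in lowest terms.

~R = 20/3*γ1 + 245/6*γ2, and R ~R = 61625/36, so R^-1 = ~R / (61625/36).
R v = -45/2 + 470/9*γ12
Answer: 8564/7395*γ1 - 5473/7395*γ2


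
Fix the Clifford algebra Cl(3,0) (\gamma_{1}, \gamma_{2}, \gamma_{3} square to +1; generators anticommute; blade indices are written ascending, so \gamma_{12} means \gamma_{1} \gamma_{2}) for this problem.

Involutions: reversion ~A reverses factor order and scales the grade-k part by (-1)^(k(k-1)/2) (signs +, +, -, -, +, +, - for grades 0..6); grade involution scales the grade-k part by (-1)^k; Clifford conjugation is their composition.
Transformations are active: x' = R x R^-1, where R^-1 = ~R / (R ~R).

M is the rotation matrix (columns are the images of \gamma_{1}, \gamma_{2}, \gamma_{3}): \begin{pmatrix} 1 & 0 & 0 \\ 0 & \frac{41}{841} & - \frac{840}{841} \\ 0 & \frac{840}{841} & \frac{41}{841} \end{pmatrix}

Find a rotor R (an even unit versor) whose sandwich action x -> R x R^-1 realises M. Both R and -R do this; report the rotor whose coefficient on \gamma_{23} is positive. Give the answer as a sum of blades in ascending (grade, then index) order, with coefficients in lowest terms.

Method: write R = a + b12*\gamma_{12} + b13*\gamma_{13} + b23*\gamma_{23} with a^2 + b12^2 + b13^2 + b23^2 = 1 (so R^-1 = ~R). Expanding the columns R e_j ~R gives tr M = 4a^2 - 1 and, from the antisymmetric part, M21 - M12 = -4a*b12, M13 - M31 = 4a*b13, M32 - M23 = -4a*b23.
Here tr M = \frac{923}{841}, so a^2 = (1 + tr M)/4 = \frac{441}{841} and a = ±\frac{21}{29}. Taking a = \frac{21}{29}: M21 - M12 = 0, M13 - M31 = 0, M32 - M23 = \frac{1680}{841}, giving b12 = 0, b13 = 0, b23 = -\frac{20}{29}, i.e. R = \frac{21}{29} - \frac{20}{29} \gamma_{23}.
Its \gamma_{23} coefficient is negative, so report the other preimage -R.
Answer: -\frac{21}{29} + \frac{20}{29} \gamma_{23}. Uniqueness: Spin(3) -> SO(3) maps R and -R to the same rotation of trace \frac{923}{841}; fixing the sign of the \gamma_{23} coefficient removes the ambiguity.


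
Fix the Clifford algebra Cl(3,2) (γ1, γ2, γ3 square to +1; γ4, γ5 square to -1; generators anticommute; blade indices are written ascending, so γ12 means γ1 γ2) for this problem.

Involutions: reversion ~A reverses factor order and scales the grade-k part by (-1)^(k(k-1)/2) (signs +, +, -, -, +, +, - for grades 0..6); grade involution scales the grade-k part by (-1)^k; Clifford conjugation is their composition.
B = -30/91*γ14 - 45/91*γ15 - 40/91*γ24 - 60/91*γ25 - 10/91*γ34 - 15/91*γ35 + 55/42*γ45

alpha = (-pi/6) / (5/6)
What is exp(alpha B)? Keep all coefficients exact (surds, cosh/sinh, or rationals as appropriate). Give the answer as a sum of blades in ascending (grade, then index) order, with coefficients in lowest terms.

B^2 term by term: the squares give (-30/91)^2*(γ14)^2 + (-45/91)^2*(γ15)^2 + (-40/91)^2*(γ24)^2 + (-60/91)^2*(γ25)^2 + (-10/91)^2*(γ34)^2 + (-15/91)^2*(γ35)^2 + (55/42)^2*(γ45)^2 = 900/8281*(+1) + 2025/8281*(+1) + 1600/8281*(+1) + 3600/8281*(+1) + 100/8281*(+1) + 225/8281*(+1) + 3025/1764*(-1) = -25/36 (each basis 2-blade squares to minus the product of its generators' squares); cross terms between blades sharing an index anticommute and cancel; the commuting (index-disjoint) pairs give grade-4 terms 2*c*c'*(blade product), which cancel blade by blade — γ1245: -3600/8281 + 3600/8281 = 0; γ1345: -900/8281 + 900/8281 = 0; γ2345: -1200/8281 + 1200/8281 = 0 — confirming B is simple. So B^2 = -25/36.
B^2 = -25/36 — circular case — the even/odd split gives cos and sin: l = 5/6, alpha*l = -pi/6, so exp(alpha B) = cos(-pi/6) + (sin(-pi/6)/(5/6))*B = sqrt(3)/2 + (-3/5)*B.
Answer: sqrt(3)/2 + 18/91*γ14 + 27/91*γ15 + 24/91*γ24 + 36/91*γ25 + 6/91*γ34 + 9/91*γ35 - 11/14*γ45


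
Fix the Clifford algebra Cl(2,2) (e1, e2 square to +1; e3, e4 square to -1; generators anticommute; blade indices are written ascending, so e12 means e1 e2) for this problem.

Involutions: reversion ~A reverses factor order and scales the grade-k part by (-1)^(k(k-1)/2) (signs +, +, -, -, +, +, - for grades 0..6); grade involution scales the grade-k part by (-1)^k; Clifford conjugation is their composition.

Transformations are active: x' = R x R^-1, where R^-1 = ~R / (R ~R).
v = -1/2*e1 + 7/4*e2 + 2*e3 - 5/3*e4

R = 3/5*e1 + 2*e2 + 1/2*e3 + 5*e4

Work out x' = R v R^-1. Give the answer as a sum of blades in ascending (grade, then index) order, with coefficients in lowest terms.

~R = 3/5*e1 + 2*e2 + 1/2*e3 + 5*e4, and R ~R = -2089/100, so R^-1 = ~R / (-2089/100).
R v = 158/15 + 41/20*e12 + 29/20*e13 + 3/2*e14 + 25/8*e23 - 145/12*e24 - 65/6*e34
Answer: -439/4178*e1 - 94429/25068*e2 - 15694/6267*e3 - 21155/6267*e4


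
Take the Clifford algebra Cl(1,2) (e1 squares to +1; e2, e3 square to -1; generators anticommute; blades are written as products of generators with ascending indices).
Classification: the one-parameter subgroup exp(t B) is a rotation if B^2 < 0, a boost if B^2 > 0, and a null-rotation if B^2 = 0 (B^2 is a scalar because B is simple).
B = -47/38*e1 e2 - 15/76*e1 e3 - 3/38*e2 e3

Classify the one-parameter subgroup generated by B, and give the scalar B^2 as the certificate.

B^2 term by term: the squares give (-47/38)^2*(e1 e2)^2 + (-15/76)^2*(e1 e3)^2 + (-3/38)^2*(e2 e3)^2 = 2209/1444*(+1) + 225/5776*(+1) + 9/1444*(-1) = 25/16 (each basis 2-blade squares to minus the product of its generators' squares); cross terms between blades sharing an index anticommute and cancel. So B^2 = 25/16.
Answer: boost, certificate B^2 = 25/16. Note: conjugating B changes its blade decomposition but never the scalar B^2 = 25/16, whose sign settles the classification.


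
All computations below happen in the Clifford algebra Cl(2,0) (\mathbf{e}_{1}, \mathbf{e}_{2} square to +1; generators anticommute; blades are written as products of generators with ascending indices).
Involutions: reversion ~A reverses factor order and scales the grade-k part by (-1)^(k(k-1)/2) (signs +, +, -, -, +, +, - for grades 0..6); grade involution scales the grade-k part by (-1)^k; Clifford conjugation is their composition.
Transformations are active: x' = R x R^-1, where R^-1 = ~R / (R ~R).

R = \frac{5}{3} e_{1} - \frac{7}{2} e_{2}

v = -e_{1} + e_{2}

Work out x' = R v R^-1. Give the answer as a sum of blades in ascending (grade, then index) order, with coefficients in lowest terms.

~R = \frac{5}{3} e_{1} - \frac{7}{2} e_{2}, and R ~R = \frac{541}{36}, so R^-1 = ~R / (\frac{541}{36}).
R v = -\frac{31}{6} - \frac{11}{6} e_{1} e_{2}
Answer: -\frac{79}{541} e_{1} + \frac{761}{541} e_{2}


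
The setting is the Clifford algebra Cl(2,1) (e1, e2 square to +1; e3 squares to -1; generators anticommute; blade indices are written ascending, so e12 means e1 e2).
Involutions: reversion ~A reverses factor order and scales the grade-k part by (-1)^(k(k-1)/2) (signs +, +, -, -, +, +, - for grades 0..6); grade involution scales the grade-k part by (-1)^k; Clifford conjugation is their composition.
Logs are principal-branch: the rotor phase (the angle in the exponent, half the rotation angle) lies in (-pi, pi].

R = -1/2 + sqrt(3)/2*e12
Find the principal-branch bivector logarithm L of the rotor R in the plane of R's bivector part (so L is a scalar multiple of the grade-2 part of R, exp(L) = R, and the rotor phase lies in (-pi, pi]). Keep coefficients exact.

The scalar part of R is -1/2, which pins the rotor phase on the principal branch; dividing the bivector part by the sine of that phase recovers the unit plane, and L is the phase times that plane.
Concretely: cos(phase) = -1/2 gives phase = ±2*pi/3, and since phase/sin(phase) is even the sign is immaterial: L = (phase/sin(phase)) * <R>_2 = (4*sqrt(3)*pi/9) * <R>_2.
Answer: 2*pi/3*e12


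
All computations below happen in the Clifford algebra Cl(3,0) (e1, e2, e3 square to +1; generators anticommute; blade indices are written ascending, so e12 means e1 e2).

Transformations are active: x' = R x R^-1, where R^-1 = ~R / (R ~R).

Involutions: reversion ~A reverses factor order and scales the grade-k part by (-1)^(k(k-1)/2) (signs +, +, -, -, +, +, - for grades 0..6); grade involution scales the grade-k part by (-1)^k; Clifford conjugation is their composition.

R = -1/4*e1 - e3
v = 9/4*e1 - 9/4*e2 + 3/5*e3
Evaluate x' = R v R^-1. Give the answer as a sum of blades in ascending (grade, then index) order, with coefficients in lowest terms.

~R = -1/4*e1 - e3, and R ~R = 17/16, so R^-1 = ~R / (17/16).
R v = -93/80 + 9/16*e12 + 21/10*e13 - 9/4*e23
Answer: -579/340*e1 + 9/4*e2 + 27/17*e3


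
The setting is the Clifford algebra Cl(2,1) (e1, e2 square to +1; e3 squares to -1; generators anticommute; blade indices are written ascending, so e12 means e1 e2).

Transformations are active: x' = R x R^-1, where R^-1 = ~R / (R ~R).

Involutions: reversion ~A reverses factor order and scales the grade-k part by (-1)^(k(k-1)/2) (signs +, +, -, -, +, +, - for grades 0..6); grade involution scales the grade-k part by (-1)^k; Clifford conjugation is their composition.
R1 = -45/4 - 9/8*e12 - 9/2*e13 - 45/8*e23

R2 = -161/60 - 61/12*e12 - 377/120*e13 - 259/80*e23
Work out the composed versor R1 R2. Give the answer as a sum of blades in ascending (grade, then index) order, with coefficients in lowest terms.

Distribute over the terms of R1 (each basis-blade product reordered to ascending indices, repeated generators contracted through their squares):
(-45/4) R2 = 483/16 + 915/16*e12 + 1131/32*e13 + 2331/64*e23
(-9/8*e12) R2 = -183/32 + 483/160*e12 + 2331/640*e13 - 1131/320*e23
(-9/2*e13) R2 = 1131/80 + 2331/160*e12 + 483/40*e13 + 183/8*e23
(-45/8*e23) R2 = 2331/128 - 1131/64*e12 - 915/32*e13 + 483/32*e23
Summing the partial products and collecting blades:
Answer: 36363/640 + 18273/320*e12 + 14379/640*e13 + 11337/160*e23


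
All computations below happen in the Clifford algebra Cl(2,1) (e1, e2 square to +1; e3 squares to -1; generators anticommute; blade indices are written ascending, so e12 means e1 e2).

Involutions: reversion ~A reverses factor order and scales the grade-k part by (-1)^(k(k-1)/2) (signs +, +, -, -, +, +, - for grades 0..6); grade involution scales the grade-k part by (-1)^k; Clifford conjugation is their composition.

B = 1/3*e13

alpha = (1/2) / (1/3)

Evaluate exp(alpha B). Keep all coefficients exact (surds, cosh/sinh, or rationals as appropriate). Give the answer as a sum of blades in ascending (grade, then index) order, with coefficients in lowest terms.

B^2 = (1/3)^2*(e13)^2 = 1/9*(+1) = 1/9 (a basis 2-blade squares to minus the product of its generators' squares).
B^2 = 1/9 — since the square is positive, the closed form is hyperbolic: l = 1/3, alpha*l = 1/2, so exp(alpha B) = cosh(1/2) + (sinh(1/2)/(1/3))*B = cosh(1/2) + (3*sinh(1/2))*B.
Answer: cosh(1/2) + sinh(1/2)*e13


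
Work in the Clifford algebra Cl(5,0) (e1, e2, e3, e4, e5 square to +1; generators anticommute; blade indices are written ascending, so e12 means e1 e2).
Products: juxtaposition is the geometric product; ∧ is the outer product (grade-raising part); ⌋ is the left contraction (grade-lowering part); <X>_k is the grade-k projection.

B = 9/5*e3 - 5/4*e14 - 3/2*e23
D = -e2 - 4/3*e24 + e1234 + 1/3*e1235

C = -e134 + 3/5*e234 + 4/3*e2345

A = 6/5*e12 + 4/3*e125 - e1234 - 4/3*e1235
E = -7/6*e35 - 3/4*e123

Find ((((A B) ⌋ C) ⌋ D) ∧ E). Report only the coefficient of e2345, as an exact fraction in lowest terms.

step 1: -9/5*e13 - 3/2*e14 - 2*e15 - 5/4*e23 + 3/2*e24 + 54/25*e123 + 9/5*e124 + 12/5*e125 - 2*e135 + 5/3*e245 - 12/5*e1235 + 5/3*e2345
step 2: 20/9 + 8/45*e3 - 21/20*e4 + 2*e35 + 5/3*e45
step 3: -163/45*e2 - 2/3*e12 - 80/27*e24 + 21/20*e123 + 8/45*e124 + 8/135*e125 + 20/9*e1234 + 20/27*e1235
step 4: 1141/270*e235 + 7/9*e1235 - 280/81*e2345 + 28/135*e12345
Answer: -280/81


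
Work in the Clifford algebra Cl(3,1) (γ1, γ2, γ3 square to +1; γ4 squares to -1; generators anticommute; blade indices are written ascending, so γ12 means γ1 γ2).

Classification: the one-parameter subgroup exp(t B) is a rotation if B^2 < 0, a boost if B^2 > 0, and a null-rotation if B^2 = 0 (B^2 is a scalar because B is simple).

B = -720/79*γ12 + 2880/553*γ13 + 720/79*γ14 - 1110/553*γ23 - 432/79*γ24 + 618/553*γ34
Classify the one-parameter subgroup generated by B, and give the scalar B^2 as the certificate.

B^2 term by term: the squares give (-720/79)^2*(γ12)^2 + (2880/553)^2*(γ13)^2 + (720/79)^2*(γ14)^2 + (-1110/553)^2*(γ23)^2 + (-432/79)^2*(γ24)^2 + (618/553)^2*(γ34)^2 = 518400/6241*(-1) + 8294400/305809*(-1) + 518400/6241*(+1) + 1232100/305809*(-1) + 186624/6241*(+1) + 381924/305809*(+1) = 0 (each basis 2-blade squares to minus the product of its generators' squares); cross terms between blades sharing an index anticommute and cancel; the commuting (index-disjoint) pairs give grade-4 terms 2*c*c'*(blade product), which cancel blade by blade — γ1234: -889920/43687 + 2488320/43687 - 1598400/43687 = 0 — confirming B is simple. So B^2 = 0.
Answer: null-rotation, certificate B^2 = 0. B^2 = 0 is basis-independent, so its sign is the whole story.


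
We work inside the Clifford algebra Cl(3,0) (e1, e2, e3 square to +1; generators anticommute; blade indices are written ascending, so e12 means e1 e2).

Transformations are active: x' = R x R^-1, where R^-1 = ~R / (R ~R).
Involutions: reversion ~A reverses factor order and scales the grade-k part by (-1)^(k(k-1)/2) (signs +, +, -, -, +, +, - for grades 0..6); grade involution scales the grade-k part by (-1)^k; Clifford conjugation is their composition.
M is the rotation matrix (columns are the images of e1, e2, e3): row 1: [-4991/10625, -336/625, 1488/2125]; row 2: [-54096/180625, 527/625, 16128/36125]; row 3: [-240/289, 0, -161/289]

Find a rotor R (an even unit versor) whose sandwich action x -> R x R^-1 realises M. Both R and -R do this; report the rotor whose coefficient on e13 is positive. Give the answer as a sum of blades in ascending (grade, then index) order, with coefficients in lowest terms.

Method: write R = a + b12*e12 + b13*e13 + b23*e23 with a^2 + b12^2 + b13^2 + b23^2 = 1 (so R^-1 = ~R). Expanding the columns R e_j ~R gives tr M = 4a^2 - 1 and, from the antisymmetric part, M21 - M12 = -4a*b12, M13 - M31 = 4a*b13, M32 - M23 = -4a*b23.
Here tr M = -33169/180625, so a^2 = (1 + tr M)/4 = 36864/180625 and a = ±192/425. Taking a = 192/425: M21 - M12 = 43008/180625, M13 - M31 = 55296/36125, M32 - M23 = -16128/36125, giving b12 = -56/425, b13 = 72/85, b23 = 21/85, i.e. R = 192/425 - 56/425*e12 + 72/85*e13 + 21/85*e23.
Its e13 coefficient is already positive.
Answer: 192/425 - 56/425*e12 + 72/85*e13 + 21/85*e23. Note: both R and -R realise this M (trace -33169/180625); the covering map identifies them, and the e13-coefficient sign is the tie-breaker.


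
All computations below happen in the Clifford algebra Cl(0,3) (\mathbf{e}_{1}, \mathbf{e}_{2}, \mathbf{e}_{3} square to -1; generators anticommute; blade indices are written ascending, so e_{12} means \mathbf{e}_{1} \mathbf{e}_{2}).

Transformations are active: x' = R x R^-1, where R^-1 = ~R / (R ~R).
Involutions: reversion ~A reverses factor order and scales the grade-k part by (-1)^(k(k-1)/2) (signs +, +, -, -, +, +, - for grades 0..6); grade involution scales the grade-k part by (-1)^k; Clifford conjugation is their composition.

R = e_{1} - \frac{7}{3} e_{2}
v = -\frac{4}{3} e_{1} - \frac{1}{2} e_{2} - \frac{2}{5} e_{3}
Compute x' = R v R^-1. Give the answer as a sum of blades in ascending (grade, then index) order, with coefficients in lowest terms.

~R = e_{1} - \frac{7}{3} e_{2}, and R ~R = -\frac{58}{9}, so R^-1 = ~R / (-\frac{58}{9}).
R v = \frac{1}{6} - \frac{65}{18} e_{12} - \frac{2}{5} e_{13} + \frac{14}{15} e_{23}
Answer: \frac{223}{174} e_{1} + \frac{18}{29} e_{2} + \frac{2}{5} e_{3}


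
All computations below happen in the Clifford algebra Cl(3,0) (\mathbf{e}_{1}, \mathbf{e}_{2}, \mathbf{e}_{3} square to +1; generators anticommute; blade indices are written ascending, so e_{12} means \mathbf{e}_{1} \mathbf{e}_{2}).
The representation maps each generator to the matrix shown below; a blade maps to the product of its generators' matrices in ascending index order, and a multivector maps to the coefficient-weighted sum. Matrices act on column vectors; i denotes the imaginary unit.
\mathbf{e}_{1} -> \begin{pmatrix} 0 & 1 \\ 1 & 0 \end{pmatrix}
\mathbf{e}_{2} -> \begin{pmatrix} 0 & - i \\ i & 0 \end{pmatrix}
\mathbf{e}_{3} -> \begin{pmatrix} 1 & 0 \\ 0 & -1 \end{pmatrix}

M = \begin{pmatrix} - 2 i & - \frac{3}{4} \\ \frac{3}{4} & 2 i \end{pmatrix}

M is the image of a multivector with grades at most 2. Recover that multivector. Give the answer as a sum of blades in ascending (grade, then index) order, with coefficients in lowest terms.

Method: 1, rho(e_{1}), rho(e_{2}), rho(e_{3}) form a trace-orthogonal basis of the 2x2 complex matrices (tr(X Y) = 2 if X = Y, else 0), so M = m0*1 + m1*rho(e_{1}) + m2*rho(e_{2}) + m3*rho(e_{3}) with m0 = tr(M)/2 = 0, m1 = tr(M rho(e_{1}))/2 = 0, m2 = tr(M rho(e_{2}))/2 = - \frac{3 i}{4}, m3 = tr(M rho(e_{3}))/2 = - 2 i.
Multiplying table entries, the bivector images are rho(e_{12}) = i*rho(e_{3}), rho(e_{13}) = -i*rho(e_{2}), rho(e_{23}) = i*rho(e_{1}); with real blade coefficients the real parts of m0..m3 are the coefficients of 1, e_{1}, e_{2}, e_{3} and the imaginary parts give the bivectors (e_{23}: Im m1, e_{13}: -Im m2, e_{12}: Im m3).
Answer: -2 e_{12} + \frac{3}{4} e_{13}


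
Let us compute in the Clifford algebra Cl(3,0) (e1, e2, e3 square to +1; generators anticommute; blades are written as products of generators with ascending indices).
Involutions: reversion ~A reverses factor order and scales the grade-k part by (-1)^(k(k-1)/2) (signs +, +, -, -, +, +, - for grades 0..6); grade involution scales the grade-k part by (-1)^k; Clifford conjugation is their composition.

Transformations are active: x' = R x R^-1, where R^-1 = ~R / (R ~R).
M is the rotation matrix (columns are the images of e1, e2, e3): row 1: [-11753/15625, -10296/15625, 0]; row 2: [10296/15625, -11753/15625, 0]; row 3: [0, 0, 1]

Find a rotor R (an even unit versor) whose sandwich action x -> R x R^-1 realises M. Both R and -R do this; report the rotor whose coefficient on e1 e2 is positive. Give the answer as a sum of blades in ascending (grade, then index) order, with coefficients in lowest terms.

Method: write R = a + b12*e1 e2 + b13*e1 e3 + b23*e2 e3 with a^2 + b12^2 + b13^2 + b23^2 = 1 (so R^-1 = ~R). Expanding the columns R e_j ~R gives tr M = 4a^2 - 1 and, from the antisymmetric part, M21 - M12 = -4a*b12, M13 - M31 = 4a*b13, M32 - M23 = -4a*b23.
Here tr M = -7881/15625, so a^2 = (1 + tr M)/4 = 1936/15625 and a = ±44/125. Taking a = 44/125: M21 - M12 = 20592/15625, M13 - M31 = 0, M32 - M23 = 0, giving b12 = -117/125, b13 = 0, b23 = 0, i.e. R = 44/125 - 117/125*e1 e2.
Its e1 e2 coefficient is negative, so report the other preimage -R.
Answer: -44/125 + 117/125*e1 e2. Sheet selection: the two-to-one cover makes ±R indistinguishable at the matrix level (trace -7881/15625), so uniqueness comes from the required sign on e1 e2.


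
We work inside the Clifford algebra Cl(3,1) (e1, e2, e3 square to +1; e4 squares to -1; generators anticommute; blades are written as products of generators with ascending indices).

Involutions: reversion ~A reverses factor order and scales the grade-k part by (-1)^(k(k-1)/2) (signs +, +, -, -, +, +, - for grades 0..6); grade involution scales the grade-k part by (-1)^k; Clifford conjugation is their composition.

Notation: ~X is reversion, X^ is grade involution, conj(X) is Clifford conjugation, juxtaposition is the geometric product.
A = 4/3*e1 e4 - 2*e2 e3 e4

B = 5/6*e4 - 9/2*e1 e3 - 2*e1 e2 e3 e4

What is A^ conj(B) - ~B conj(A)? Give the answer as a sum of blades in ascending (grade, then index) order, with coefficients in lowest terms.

first term: 46/9*e1 - e2 e3 + 6*e3 e4 + 9*e1 e2 e4
second term: 26/9*e1 + 13/3*e2 e3 + 6*e3 e4 + 9*e1 e2 e4
Answer: 20/9*e1 - 16/3*e2 e3


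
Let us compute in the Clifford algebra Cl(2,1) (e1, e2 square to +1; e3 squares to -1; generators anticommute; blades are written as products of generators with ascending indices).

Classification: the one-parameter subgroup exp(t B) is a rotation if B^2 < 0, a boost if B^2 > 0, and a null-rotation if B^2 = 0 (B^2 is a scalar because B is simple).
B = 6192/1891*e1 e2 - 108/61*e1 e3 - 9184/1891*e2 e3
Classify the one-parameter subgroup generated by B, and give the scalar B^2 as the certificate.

B^2 term by term: the squares give (6192/1891)^2*(e1 e2)^2 + (-108/61)^2*(e1 e3)^2 + (-9184/1891)^2*(e2 e3)^2 = 38340864/3575881*(-1) + 11664/3721*(+1) + 84345856/3575881*(+1) = 16 (each basis 2-blade squares to minus the product of its generators' squares); cross terms between blades sharing an index anticommute and cancel. So B^2 = 16.
Answer: boost, certificate B^2 = 16. Key observation: B^2 = 16 is a conjugation invariant, so its sign decides the class regardless of the surface form of B.


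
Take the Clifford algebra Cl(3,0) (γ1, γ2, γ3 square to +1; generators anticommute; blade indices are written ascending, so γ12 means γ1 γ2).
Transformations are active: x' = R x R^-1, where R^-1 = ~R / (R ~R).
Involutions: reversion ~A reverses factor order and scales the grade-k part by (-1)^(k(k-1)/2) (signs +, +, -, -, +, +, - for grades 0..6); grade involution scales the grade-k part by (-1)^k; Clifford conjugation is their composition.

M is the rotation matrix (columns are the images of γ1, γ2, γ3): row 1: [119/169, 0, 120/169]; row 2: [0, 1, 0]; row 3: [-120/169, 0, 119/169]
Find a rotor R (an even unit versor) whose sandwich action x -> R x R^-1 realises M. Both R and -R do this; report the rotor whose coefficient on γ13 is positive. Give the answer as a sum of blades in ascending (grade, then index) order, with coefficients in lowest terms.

Method: write R = a + b12*γ12 + b13*γ13 + b23*γ23 with a^2 + b12^2 + b13^2 + b23^2 = 1 (so R^-1 = ~R). Expanding the columns R e_j ~R gives tr M = 4a^2 - 1 and, from the antisymmetric part, M21 - M12 = -4a*b12, M13 - M31 = 4a*b13, M32 - M23 = -4a*b23.
Here tr M = 407/169, so a^2 = (1 + tr M)/4 = 144/169 and a = ±12/13. Taking a = 12/13: M21 - M12 = 0, M13 - M31 = 240/169, M32 - M23 = 0, giving b12 = 0, b13 = 5/13, b23 = 0, i.e. R = 12/13 + 5/13*γ13.
Its γ13 coefficient is already positive.
Answer: 12/13 + 5/13*γ13. Key observation: the double cover Spin(3) -> SO(3) sends R and -R to the same matrix (trace 407/169 here), so the stated sign of the γ13 coefficient is what selects one sheet.


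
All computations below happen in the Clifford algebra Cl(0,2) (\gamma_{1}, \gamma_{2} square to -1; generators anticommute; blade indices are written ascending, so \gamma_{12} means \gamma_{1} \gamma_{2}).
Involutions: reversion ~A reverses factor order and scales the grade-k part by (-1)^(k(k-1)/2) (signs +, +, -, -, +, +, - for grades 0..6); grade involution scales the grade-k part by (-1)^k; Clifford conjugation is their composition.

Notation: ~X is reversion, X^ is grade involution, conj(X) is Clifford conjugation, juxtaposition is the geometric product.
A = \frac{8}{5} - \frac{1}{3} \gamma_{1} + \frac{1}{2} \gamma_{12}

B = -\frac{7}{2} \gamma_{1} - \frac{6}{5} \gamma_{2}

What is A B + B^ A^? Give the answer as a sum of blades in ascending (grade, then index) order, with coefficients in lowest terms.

first term: -\frac{7}{6} - 5 \gamma_{1} - \frac{367}{100} \gamma_{2} + \frac{2}{5} \gamma_{12}
second term: -\frac{7}{6} + \frac{31}{5} \gamma_{1} + \frac{17}{100} \gamma_{2} - \frac{2}{5} \gamma_{12}
Answer: -\frac{7}{3} + \frac{6}{5} \gamma_{1} - \frac{7}{2} \gamma_{2}


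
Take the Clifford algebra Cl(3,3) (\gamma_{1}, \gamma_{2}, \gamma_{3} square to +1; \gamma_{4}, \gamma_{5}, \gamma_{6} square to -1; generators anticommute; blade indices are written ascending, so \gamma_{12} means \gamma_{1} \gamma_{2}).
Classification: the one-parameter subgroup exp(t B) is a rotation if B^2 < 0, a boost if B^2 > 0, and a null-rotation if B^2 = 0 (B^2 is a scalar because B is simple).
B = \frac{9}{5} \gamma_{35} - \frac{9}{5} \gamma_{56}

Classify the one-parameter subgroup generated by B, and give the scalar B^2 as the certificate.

B^2 term by term: the squares give (\frac{9}{5})^2*(\gamma_{35})^2 + (-\frac{9}{5})^2*(\gamma_{56})^2 = \frac{81}{25}*(+1) + \frac{81}{25}*(-1) = 0 (each basis 2-blade squares to minus the product of its generators' squares); cross terms between blades sharing an index anticommute and cancel. So B^2 = 0.
Answer: null-rotation, certificate B^2 = 0. One invariant decides it: the square 0 survives every conjugation, and its sign is exactly the classification.


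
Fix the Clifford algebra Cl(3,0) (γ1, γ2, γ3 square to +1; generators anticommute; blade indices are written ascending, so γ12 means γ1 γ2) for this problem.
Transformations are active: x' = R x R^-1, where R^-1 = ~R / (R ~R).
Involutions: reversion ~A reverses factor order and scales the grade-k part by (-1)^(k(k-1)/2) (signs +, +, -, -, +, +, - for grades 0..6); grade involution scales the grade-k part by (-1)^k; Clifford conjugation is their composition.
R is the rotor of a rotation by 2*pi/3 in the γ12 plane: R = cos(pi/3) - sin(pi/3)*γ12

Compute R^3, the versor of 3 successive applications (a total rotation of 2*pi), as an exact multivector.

Because a rotor carries half the rotation angle, composing 3 copies of this γ12-plane rotor multiplies the phase: 3*(pi/3) = pi, hence R^3 = cos(pi) - sin(pi)*γ12.
cos(pi) = -1 and sin(pi) = 0, so R^3 = -1. The total rotation 2*pi is 1 full turn, so every vector returns to itself, yet the rotor is -1, on the OTHER sheet of the double cover (an odd number of 2*pi turns).
Answer: -1


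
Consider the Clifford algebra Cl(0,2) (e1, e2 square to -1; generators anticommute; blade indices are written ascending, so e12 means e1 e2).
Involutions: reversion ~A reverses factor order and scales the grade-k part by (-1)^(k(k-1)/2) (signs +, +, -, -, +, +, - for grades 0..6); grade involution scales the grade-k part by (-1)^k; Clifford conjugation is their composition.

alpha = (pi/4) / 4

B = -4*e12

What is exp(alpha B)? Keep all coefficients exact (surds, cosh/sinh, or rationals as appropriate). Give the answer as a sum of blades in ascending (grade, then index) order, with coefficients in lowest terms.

B^2 = (-4)^2*(e12)^2 = 16*(-1) = -16 (a basis 2-blade squares to minus the product of its generators' squares).
B^2 = -16 — since the square is negative, the closed form is circular: l = 4, alpha*l = pi/4, so exp(alpha B) = cos(pi/4) + (sin(pi/4)/4)*B = sqrt(2)/2 + (sqrt(2)/8)*B.
Answer: sqrt(2)/2 - sqrt(2)/2*e12


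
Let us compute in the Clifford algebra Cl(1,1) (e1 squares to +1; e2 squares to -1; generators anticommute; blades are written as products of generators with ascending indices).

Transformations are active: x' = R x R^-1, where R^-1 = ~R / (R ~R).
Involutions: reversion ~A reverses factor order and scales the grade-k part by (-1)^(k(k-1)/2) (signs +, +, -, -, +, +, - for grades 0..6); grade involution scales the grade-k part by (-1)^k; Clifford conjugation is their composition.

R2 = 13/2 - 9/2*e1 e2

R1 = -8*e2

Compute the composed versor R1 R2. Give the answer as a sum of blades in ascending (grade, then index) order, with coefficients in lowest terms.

Distribute over the terms of R1 (each basis-blade product reordered to ascending indices, repeated generators contracted through their squares):
(-8*e2) R2 = 36*e1 - 52*e2
Answer: 36*e1 - 52*e2


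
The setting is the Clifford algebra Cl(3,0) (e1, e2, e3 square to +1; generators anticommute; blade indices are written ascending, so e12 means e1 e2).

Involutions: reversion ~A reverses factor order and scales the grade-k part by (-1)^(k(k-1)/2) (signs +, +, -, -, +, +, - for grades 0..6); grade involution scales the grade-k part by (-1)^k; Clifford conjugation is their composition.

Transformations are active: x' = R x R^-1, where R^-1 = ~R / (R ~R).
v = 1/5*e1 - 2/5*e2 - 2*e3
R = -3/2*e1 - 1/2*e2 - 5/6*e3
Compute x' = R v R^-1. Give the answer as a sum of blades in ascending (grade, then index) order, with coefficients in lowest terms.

~R = -3/2*e1 - 1/2*e2 - 5/6*e3, and R ~R = 115/36, so R^-1 = ~R / (115/36).
R v = 47/30 + 7/10*e12 + 19/6*e13 + 2/3*e23
Answer: -961/575*e1 - 52/575*e2 + 136/115*e3


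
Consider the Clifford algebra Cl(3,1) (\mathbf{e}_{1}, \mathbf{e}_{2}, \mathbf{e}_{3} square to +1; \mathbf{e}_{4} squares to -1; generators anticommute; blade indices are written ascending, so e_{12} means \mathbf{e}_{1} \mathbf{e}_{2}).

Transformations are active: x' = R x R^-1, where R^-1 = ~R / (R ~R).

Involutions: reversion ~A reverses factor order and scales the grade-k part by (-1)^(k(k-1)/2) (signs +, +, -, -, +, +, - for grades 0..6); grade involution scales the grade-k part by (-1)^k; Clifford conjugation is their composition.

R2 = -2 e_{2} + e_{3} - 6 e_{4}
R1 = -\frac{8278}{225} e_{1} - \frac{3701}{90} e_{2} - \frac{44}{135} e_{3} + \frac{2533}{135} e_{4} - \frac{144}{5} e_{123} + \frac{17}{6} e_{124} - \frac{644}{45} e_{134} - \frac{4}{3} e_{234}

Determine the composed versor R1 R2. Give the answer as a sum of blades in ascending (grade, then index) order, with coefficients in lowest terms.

Distribute over the terms of R2 (each basis-blade product reordered to ascending indices, repeated generators contracted through their squares):
R1 (-2 e_{2}) = \frac{3701}{45} + \frac{16556}{225} e_{12} - \frac{288}{5} e_{13} + \frac{17}{3} e_{14} - \frac{88}{135} e_{23} + \frac{5066}{135} e_{24} + \frac{8}{3} e_{34} + \frac{1288}{45} e_{1234}
R1 (e_{3}) = -\frac{44}{135} - \frac{144}{5} e_{12} - \frac{8278}{225} e_{13} + \frac{644}{45} e_{14} - \frac{3701}{90} e_{23} + \frac{4}{3} e_{24} - \frac{2533}{135} e_{34} - \frac{17}{6} e_{1234}
R1 (-6 e_{4}) = \frac{5066}{45} + 17 e_{12} - \frac{1288}{15} e_{13} + \frac{16556}{75} e_{14} - 8 e_{23} + \frac{3701}{15} e_{24} + \frac{88}{45} e_{34} + \frac{864}{5} e_{1234}
Summing the partial products and collecting blades:
Answer: \frac{26257}{135} + \frac{13901}{225} e_{12} - \frac{40558}{225} e_{13} + \frac{54163}{225} e_{14} - \frac{13439}{270} e_{23} + \frac{7711}{27} e_{24} - \frac{1909}{135} e_{34} + \frac{17873}{90} e_{1234}


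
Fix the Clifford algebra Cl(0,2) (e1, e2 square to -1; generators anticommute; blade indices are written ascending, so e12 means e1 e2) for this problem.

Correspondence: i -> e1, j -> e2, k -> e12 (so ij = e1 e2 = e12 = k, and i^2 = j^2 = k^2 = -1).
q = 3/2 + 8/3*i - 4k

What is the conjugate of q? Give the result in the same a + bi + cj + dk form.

In blades: q = 3/2 + 8/3*e1 - 4*e12.
Conjugation here is Clifford conjugation: the scalar is fixed and the grade-1 and grade-2 blades all flip sign, giving 3/2 - 8/3*e1 + 4*e12; translating back:
Answer: 3/2 - 8/3*i + 4k


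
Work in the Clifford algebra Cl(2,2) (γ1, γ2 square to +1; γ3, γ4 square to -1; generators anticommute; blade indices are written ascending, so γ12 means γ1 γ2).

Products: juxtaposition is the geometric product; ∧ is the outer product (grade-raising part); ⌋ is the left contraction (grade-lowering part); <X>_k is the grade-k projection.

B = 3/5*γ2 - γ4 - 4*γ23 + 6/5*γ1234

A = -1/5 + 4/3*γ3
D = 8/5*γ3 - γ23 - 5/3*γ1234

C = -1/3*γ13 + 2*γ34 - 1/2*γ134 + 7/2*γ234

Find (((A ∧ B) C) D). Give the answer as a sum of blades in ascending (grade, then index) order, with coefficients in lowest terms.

step 1: -3/25*γ2 + 1/5*γ4 - 4/3*γ34 - 6/25*γ1234
step 2: 8/3 + 13/75*γ1 + 359/75*γ2 + 2/5*γ3 + 12/25*γ12 + 1/10*γ13 + 4/9*γ14 - 7/10*γ23 - 2/25*γ24 - 21/50*γ34 - 1/25*γ123 - 1/15*γ134 - 6/25*γ234 - 3/50*γ1234
step 3: 4/25 + 7/25*γ1 + 137/225*γ2 - 13/25*γ3 - 137/375*γ4 - 92/125*γ12 - 42/125*γ13 + 28/25*γ14 + 14348/3375*γ23 + 76/375*γ24 + 22/25*γ34 + 223/375*γ123 + 239/375*γ124 + 109/15*γ134 - 181/1125*γ234 - 44/9*γ1234
Answer: 4/25 + 7/25*γ1 + 137/225*γ2 - 13/25*γ3 - 137/375*γ4 - 92/125*γ12 - 42/125*γ13 + 28/25*γ14 + 14348/3375*γ23 + 76/375*γ24 + 22/25*γ34 + 223/375*γ123 + 239/375*γ124 + 109/15*γ134 - 181/1125*γ234 - 44/9*γ1234
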